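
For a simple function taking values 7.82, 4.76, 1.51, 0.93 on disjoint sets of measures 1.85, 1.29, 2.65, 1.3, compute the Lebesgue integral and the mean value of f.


Step 1: Integral = sum(value_i * measure_i)
= 7.82*1.85 + 4.76*1.29 + 1.51*2.65 + 0.93*1.3
= 14.467 + 6.1404 + 4.0015 + 1.209
= 25.8179
Step 2: Total measure of domain = 1.85 + 1.29 + 2.65 + 1.3 = 7.09
Step 3: Average value = 25.8179 / 7.09 = 3.641453


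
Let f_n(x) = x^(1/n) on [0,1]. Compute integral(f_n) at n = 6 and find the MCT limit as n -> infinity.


At n = 6: f_6(x) = x^(1/6).
Step 1: integral(x^(1/6), 0, 1) = [x^(1/6+1) / (1/6+1)] from 0 to 1
     = 1 / (1/6 + 1) = 1 / ((6+1)/6) = 6/(6+1)
     = 6/7 = 0.857143
Step 2: As n -> infinity, f_n(x) = x^(1/n) -> 1 for x in (0,1], and f_n is increasing in n.
By MCT, lim_n integral(f_n) = integral(lim_n f_n) = integral(1, 0, 1) = 1.
Step 3: Verify convergence: 6/7 = 0.857143 -> 1


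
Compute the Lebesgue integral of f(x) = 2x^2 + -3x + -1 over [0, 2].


The Lebesgue integral of a Riemann-integrable function agrees with the Riemann integral.
Antiderivative F(x) = (2/3)x^3 + (-3/2)x^2 + -1x
F(2) = (2/3)*2^3 + (-3/2)*2^2 + -1*2
     = (2/3)*8 + (-3/2)*4 + -1*2
     = 5.333333 + -6 + -2
     = -2.666667
F(0) = 0.0
Integral = F(2) - F(0) = -2.666667 - 0.0 = -2.666667


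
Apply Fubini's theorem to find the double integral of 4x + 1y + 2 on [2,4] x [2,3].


By Fubini, integrate in x first, then y.
Step 1: Fix y, integrate over x in [2,4]:
  integral(4x + 1y + 2, x=2..4)
  = 4*(4^2 - 2^2)/2 + (1y + 2)*(4 - 2)
  = 24 + (1y + 2)*2
  = 24 + 2y + 4
  = 28 + 2y
Step 2: Integrate over y in [2,3]:
  integral(28 + 2y, y=2..3)
  = 28*1 + 2*(3^2 - 2^2)/2
  = 28 + 5
  = 33


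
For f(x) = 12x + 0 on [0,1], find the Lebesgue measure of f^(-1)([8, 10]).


f^(-1)([8, 10]) = {x : 8 <= 12x + 0 <= 10}
Solving: (8 - 0)/12 <= x <= (10 - 0)/12
= [0.666667, 0.833333]
Intersecting with [0,1]: [0.666667, 0.833333]
Measure = 0.833333 - 0.666667 = 0.166667


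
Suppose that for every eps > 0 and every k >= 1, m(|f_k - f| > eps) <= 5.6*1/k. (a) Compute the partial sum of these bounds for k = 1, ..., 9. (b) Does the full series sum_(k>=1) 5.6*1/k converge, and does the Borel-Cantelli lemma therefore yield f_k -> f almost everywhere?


Step 1: List the terms 5.6*1/k for k = 1 to 9:
  k=1: 5.6
  k=2: 2.8
  k=3: 1.866667
  k=4: 1.4
  k=5: 1.12
  k=6: 0.933333
  k=7: 0.8
  k=8: 0.7
  k=9: 0.622222
Step 2: Partial sum = 5.6 + 2.8 + 1.866667 + 1.4 + 1.12 + 0.933333 + 0.8 + 0.7 + 0.622222
     = 15.842222
Step 3: The full series sum_(k>=1) 5.6*1/k diverges (harmonic series, p = 1; a nonzero constant multiple of a divergent series diverges).
Step 4: The (first) Borel-Cantelli lemma requires a summable sequence of measures, so it does not apply here;
        from this bound alone no conclusion about a.e. convergence can be drawn (convergence in measure still
        gives an a.e.-convergent subsequence, but not a.e. convergence of the whole sequence).
Conclusion: series diverges; Borel-Cantelli is inconclusive about a.e. convergence of f_k.


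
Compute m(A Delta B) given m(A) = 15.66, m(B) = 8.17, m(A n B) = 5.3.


m(A Delta B) = m(A) + m(B) - 2*m(A n B)
= 15.66 + 8.17 - 2*5.3
= 15.66 + 8.17 - 10.6
= 13.23


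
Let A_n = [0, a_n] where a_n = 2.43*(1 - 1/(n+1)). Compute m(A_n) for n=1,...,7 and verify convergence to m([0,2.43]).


By continuity of measure from below: if A_n increases to A, then m(A_n) -> m(A).
Here A = [0, 2.43], so m(A) = 2.43
Step 1: a_1 = 2.43*(1 - 1/2) = 1.215, m(A_1) = 1.215
Step 2: a_2 = 2.43*(1 - 1/3) = 1.62, m(A_2) = 1.62
Step 3: a_3 = 2.43*(1 - 1/4) = 1.8225, m(A_3) = 1.8225
Step 4: a_4 = 2.43*(1 - 1/5) = 1.944, m(A_4) = 1.944
Step 5: a_5 = 2.43*(1 - 1/6) = 2.025, m(A_5) = 2.025
Step 6: a_6 = 2.43*(1 - 1/7) = 2.0829, m(A_6) = 2.0829
Step 7: a_7 = 2.43*(1 - 1/8) = 2.1263, m(A_7) = 2.1263
Limit: m(A_n) -> m([0,2.43]) = 2.43


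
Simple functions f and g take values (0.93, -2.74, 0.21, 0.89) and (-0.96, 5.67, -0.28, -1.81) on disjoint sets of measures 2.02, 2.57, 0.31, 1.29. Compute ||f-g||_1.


Step 1: Compute differences f_i - g_i:
  0.93 - -0.96 = 1.89
  -2.74 - 5.67 = -8.41
  0.21 - -0.28 = 0.49
  0.89 - -1.81 = 2.7
Step 2: Compute |diff|^1 * measure for each set:
  |1.89|^1 * 2.02 = 1.89 * 2.02 = 3.8178
  |-8.41|^1 * 2.57 = 8.41 * 2.57 = 21.6137
  |0.49|^1 * 0.31 = 0.49 * 0.31 = 0.1519
  |2.7|^1 * 1.29 = 2.7 * 1.29 = 3.483
Step 3: Sum = 29.0664
Step 4: ||f-g||_1 = (29.0664)^(1/1) = 29.0664


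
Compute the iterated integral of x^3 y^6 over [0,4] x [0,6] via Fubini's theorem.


By Fubini's theorem, the double integral factors as a product of single integrals:
Step 1: integral_0^4 x^3 dx = [x^4/4] from 0 to 4
     = 4^4/4 = 64
Step 2: integral_0^6 y^6 dy = [y^7/7] from 0 to 6
     = 6^7/7 = 39990.857143
Step 3: Double integral = 64 * 39990.857143 = 2.559415e+06


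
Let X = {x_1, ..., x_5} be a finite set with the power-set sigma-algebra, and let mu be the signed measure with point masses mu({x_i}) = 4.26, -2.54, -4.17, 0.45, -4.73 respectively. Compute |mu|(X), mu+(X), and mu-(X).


Step 1: Every measurable set is a union of atoms (the cells / points), so a Hahn decomposition is
  obtained by grouping atoms by sign: P = union of atoms with mu > 0, N = union of the remaining atoms.
  Atoms in P (indices): 1, 4;  atoms in N (indices): 2, 3, 5
  Positive values: 4.26, 0.45
  Negative values: -2.54, -4.17, -4.73
Step 2: mu+(X) = mu(P) = sum of positive atom values = 4.71
Step 3: mu-(X) = -mu(N) = sum of |negative atom values| = 11.44
Step 4: |mu|(X) = mu+(X) + mu-(X) = 4.71 + 11.44 = 16.15


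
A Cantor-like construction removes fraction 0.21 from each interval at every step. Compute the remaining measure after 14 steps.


Step 1: At each step, fraction remaining = 1 - 0.21 = 0.79
Step 2: After 14 steps, measure = (0.79)^14
Result = 0.036879


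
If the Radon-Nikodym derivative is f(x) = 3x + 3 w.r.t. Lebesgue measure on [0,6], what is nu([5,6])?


nu(A) = integral_A (dnu/dmu) dmu = integral_5^6 (3x + 3) dx
Step 1: Antiderivative F(x) = (3/2)x^2 + 3x
Step 2: F(6) = (3/2)*6^2 + 3*6 = 54 + 18 = 72
Step 3: F(5) = (3/2)*5^2 + 3*5 = 37.5 + 15 = 52.5
Step 4: nu([5,6]) = F(6) - F(5) = 72 - 52.5 = 19.5


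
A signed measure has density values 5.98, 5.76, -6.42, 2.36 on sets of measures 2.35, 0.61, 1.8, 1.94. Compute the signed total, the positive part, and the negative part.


Step 1: Compute signed measure on each set:
  Set 1: 5.98 * 2.35 = 14.053
  Set 2: 5.76 * 0.61 = 3.5136
  Set 3: -6.42 * 1.8 = -11.556
  Set 4: 2.36 * 1.94 = 4.5784
Step 2: Total signed measure = (14.053) + (3.5136) + (-11.556) + (4.5784)
     = 10.589
Step 3: Positive part mu+(X) = sum of positive contributions = 22.145
Step 4: Negative part mu-(X) = |sum of negative contributions| = 11.556


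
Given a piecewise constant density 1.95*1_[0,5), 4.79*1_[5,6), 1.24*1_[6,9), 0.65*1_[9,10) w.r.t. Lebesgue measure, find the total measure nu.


Integrate each piece of the Radon-Nikodym derivative:
Step 1: integral_0^5 1.95 dx = 1.95*(5-0) = 1.95*5 = 9.75
Step 2: integral_5^6 4.79 dx = 4.79*(6-5) = 4.79*1 = 4.79
Step 3: integral_6^9 1.24 dx = 1.24*(9-6) = 1.24*3 = 3.72
Step 4: integral_9^10 0.65 dx = 0.65*(10-9) = 0.65*1 = 0.65
Total: 9.75 + 4.79 + 3.72 + 0.65 = 18.91


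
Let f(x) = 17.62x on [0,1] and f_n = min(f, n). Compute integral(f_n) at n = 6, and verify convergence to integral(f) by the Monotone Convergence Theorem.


f(x) = 17.62x on [0,1]; f_n(x) = min(17.62x, n). At n = 6:
Step 1: f(x) reaches 6 at x = 6/17.62 = 0.340522
Step 2: integral(f_6) = integral(17.62x, 0, 0.340522) + integral(6, 0.340522, 1)
       = 17.62*0.340522^2/2 + 6*(1 - 0.340522)
       = 1.021566 + 3.956867
       = 4.978434
Step 3: As n -> infinity, f_n increases to f, so by MCT integral(f_n) -> integral(f) = 17.62/2 = 8.81.
Convergence: integral(f_6) = 4.978434 -> 8.81 as n -> infinity


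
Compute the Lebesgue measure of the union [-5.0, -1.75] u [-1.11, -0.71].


For pairwise disjoint intervals, m(union) = sum of lengths.
= (-1.75 - -5.0) + (-0.71 - -1.11)
= 3.25 + 0.4
= 3.65


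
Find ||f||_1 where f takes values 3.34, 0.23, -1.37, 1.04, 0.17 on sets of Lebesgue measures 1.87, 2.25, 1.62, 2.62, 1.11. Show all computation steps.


Step 1: Compute |f_i|^1 for each value:
  |3.34|^1 = 3.34
  |0.23|^1 = 0.23
  |-1.37|^1 = 1.37
  |1.04|^1 = 1.04
  |0.17|^1 = 0.17
Step 2: Multiply by measures and sum:
  3.34 * 1.87 = 6.2458
  0.23 * 2.25 = 0.5175
  1.37 * 1.62 = 2.2194
  1.04 * 2.62 = 2.7248
  0.17 * 1.11 = 0.1887
Sum = 6.2458 + 0.5175 + 2.2194 + 2.7248 + 0.1887 = 11.8962
Step 3: Take the p-th root:
||f||_1 = (11.8962)^(1/1) = 11.8962


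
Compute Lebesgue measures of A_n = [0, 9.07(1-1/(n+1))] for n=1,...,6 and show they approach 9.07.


By continuity of measure from below: if A_n increases to A, then m(A_n) -> m(A).
Here A = [0, 9.07], so m(A) = 9.07
Step 1: a_1 = 9.07*(1 - 1/2) = 4.535, m(A_1) = 4.535
Step 2: a_2 = 9.07*(1 - 1/3) = 6.0467, m(A_2) = 6.0467
Step 3: a_3 = 9.07*(1 - 1/4) = 6.8025, m(A_3) = 6.8025
Step 4: a_4 = 9.07*(1 - 1/5) = 7.256, m(A_4) = 7.256
Step 5: a_5 = 9.07*(1 - 1/6) = 7.5583, m(A_5) = 7.5583
Step 6: a_6 = 9.07*(1 - 1/7) = 7.7743, m(A_6) = 7.7743
Limit: m(A_n) -> m([0,9.07]) = 9.07


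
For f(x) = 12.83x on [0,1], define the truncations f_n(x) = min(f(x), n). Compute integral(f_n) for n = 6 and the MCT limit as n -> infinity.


f(x) = 12.83x on [0,1]; f_n(x) = min(12.83x, n). At n = 6:
Step 1: f(x) reaches 6 at x = 6/12.83 = 0.467654
Step 2: integral(f_6) = integral(12.83x, 0, 0.467654) + integral(6, 0.467654, 1)
       = 12.83*0.467654^2/2 + 6*(1 - 0.467654)
       = 1.402962 + 3.194076
       = 4.597038
Step 3: As n -> infinity, f_n increases to f, so by MCT integral(f_n) -> integral(f) = 12.83/2 = 6.415.
Convergence: integral(f_6) = 4.597038 -> 6.415 as n -> infinity


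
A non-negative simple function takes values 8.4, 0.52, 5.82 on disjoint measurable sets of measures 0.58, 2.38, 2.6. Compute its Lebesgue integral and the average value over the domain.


Step 1: Integral = sum(value_i * measure_i)
= 8.4*0.58 + 0.52*2.38 + 5.82*2.6
= 4.872 + 1.2376 + 15.132
= 21.2416
Step 2: Total measure of domain = 0.58 + 2.38 + 2.6 = 5.56
Step 3: Average value = 21.2416 / 5.56 = 3.820432


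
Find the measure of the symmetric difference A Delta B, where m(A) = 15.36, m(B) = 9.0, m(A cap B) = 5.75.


m(A Delta B) = m(A) + m(B) - 2*m(A n B)
= 15.36 + 9.0 - 2*5.75
= 15.36 + 9.0 - 11.5
= 12.86


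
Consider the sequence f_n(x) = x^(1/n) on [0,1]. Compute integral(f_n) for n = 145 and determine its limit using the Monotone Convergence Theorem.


At n = 145: f_145(x) = x^(1/145).
Step 1: integral(x^(1/145), 0, 1) = [x^(1/145+1) / (1/145+1)] from 0 to 1
     = 1 / (1/145 + 1) = 1 / ((145+1)/145) = 145/(145+1)
     = 145/146 = 0.993151
Step 2: As n -> infinity, f_n(x) = x^(1/n) -> 1 for x in (0,1], and f_n is increasing in n.
By MCT, lim_n integral(f_n) = integral(lim_n f_n) = integral(1, 0, 1) = 1.
Step 3: Verify convergence: 145/146 = 0.993151 -> 1


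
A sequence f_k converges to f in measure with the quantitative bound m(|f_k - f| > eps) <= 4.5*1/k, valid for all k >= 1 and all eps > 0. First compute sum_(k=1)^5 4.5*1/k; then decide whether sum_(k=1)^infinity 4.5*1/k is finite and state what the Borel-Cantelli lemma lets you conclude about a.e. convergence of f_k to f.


Step 1: List the terms 4.5*1/k for k = 1 to 5:
  k=1: 4.5
  k=2: 2.25
  k=3: 1.5
  k=4: 1.125
  k=5: 0.9
Step 2: Partial sum = 4.5 + 2.25 + 1.5 + 1.125 + 0.9
     = 10.275
Step 3: The full series sum_(k>=1) 4.5*1/k diverges (harmonic series, p = 1; a nonzero constant multiple of a divergent series diverges).
Step 4: The (first) Borel-Cantelli lemma requires a summable sequence of measures, so it does not apply here;
        from this bound alone no conclusion about a.e. convergence can be drawn (convergence in measure still
        gives an a.e.-convergent subsequence, but not a.e. convergence of the whole sequence).
Conclusion: series diverges; Borel-Cantelli is inconclusive about a.e. convergence of f_k.


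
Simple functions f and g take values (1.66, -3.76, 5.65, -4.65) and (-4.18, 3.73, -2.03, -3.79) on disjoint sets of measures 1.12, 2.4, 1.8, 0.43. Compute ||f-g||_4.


Step 1: Compute differences f_i - g_i:
  1.66 - -4.18 = 5.84
  -3.76 - 3.73 = -7.49
  5.65 - -2.03 = 7.68
  -4.65 - -3.79 = -0.86
Step 2: Compute |diff|^4 * measure for each set:
  |5.84|^4 * 1.12 = 1163.191951 * 1.12 = 1302.774986
  |-7.49|^4 * 2.4 = 3147.22122 * 2.4 = 7553.330928
  |7.68|^4 * 1.8 = 3478.92351 * 1.8 = 6262.062318
  |-0.86|^4 * 0.43 = 0.547008 * 0.43 = 0.235214
Step 3: Sum = 15118.403445
Step 4: ||f-g||_4 = (15118.403445)^(1/4) = 11.088594


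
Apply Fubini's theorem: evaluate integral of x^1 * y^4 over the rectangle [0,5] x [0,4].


By Fubini's theorem, the double integral factors as a product of single integrals:
Step 1: integral_0^5 x^1 dx = [x^2/2] from 0 to 5
     = 5^2/2 = 12.5
Step 2: integral_0^4 y^4 dy = [y^5/5] from 0 to 4
     = 4^5/5 = 204.8
Step 3: Double integral = 12.5 * 204.8 = 2560


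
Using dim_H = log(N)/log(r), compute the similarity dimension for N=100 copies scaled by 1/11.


For a self-similar set with N copies scaled by 1/r:
dim_H = log(N)/log(r) = log(100)/log(11)
= 4.60517/2.397895
= 1.920505


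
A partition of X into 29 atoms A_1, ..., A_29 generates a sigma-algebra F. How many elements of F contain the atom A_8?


Each element of F is a union of some subset S of the 29 atoms.
The element contains A_8 iff A_8 is in S.
So we count subsets S of {A_1,...,A_29} with A_8 in S: choose freely among the other 28 atoms.
Count = 2^(29-1) = 2^28 = 268435456.


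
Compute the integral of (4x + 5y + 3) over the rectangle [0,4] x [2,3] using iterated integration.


By Fubini, integrate in x first, then y.
Step 1: Fix y, integrate over x in [0,4]:
  integral(4x + 5y + 3, x=0..4)
  = 4*(4^2 - 0^2)/2 + (5y + 3)*(4 - 0)
  = 32 + (5y + 3)*4
  = 32 + 20y + 12
  = 44 + 20y
Step 2: Integrate over y in [2,3]:
  integral(44 + 20y, y=2..3)
  = 44*1 + 20*(3^2 - 2^2)/2
  = 44 + 50
  = 94


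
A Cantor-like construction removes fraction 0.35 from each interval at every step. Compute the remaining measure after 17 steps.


Step 1: At each step, fraction remaining = 1 - 0.35 = 0.65
Step 2: After 17 steps, measure = (0.65)^17
Result = 6.599744e-04


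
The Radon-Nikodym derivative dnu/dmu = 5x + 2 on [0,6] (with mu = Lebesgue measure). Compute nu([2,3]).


nu(A) = integral_A (dnu/dmu) dmu = integral_2^3 (5x + 2) dx
Step 1: Antiderivative F(x) = (5/2)x^2 + 2x
Step 2: F(3) = (5/2)*3^2 + 2*3 = 22.5 + 6 = 28.5
Step 3: F(2) = (5/2)*2^2 + 2*2 = 10 + 4 = 14
Step 4: nu([2,3]) = F(3) - F(2) = 28.5 - 14 = 14.5


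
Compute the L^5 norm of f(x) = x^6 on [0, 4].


Step 1: ||f||_5 = (integral_0^4 |x^6|^5 dx)^(1/5)
     = (integral_0^4 x^30 dx)^(1/5)
Step 2: integral_0^4 x^30 dx = [x^31/(31)] from 0 to 4 = 4^31/31
     = 4611686018427387904/31 = 1.487641e+17
Step 3: ||f||_5 = (1.487641e+17)^(1/5) = 2719.566028


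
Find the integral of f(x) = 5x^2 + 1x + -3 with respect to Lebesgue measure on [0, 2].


The Lebesgue integral of a Riemann-integrable function agrees with the Riemann integral.
Antiderivative F(x) = (5/3)x^3 + (1/2)x^2 + -3x
F(2) = (5/3)*2^3 + (1/2)*2^2 + -3*2
     = (5/3)*8 + (1/2)*4 + -3*2
     = 13.333333 + 2 + -6
     = 9.333333
F(0) = 0.0
Integral = F(2) - F(0) = 9.333333 - 0.0 = 9.333333


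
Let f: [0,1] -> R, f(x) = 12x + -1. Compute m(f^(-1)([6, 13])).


f^(-1)([6, 13]) = {x : 6 <= 12x + -1 <= 13}
Solving: (6 - -1)/12 <= x <= (13 - -1)/12
= [0.583333, 1.166667]
Intersecting with [0,1]: [0.583333, 1]
Measure = 1 - 0.583333 = 0.416667


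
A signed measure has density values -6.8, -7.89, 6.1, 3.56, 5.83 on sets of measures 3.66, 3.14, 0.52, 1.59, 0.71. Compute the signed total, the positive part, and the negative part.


Step 1: Compute signed measure on each set:
  Set 1: -6.8 * 3.66 = -24.888
  Set 2: -7.89 * 3.14 = -24.7746
  Set 3: 6.1 * 0.52 = 3.172
  Set 4: 3.56 * 1.59 = 5.6604
  Set 5: 5.83 * 0.71 = 4.1393
Step 2: Total signed measure = (-24.888) + (-24.7746) + (3.172) + (5.6604) + (4.1393)
     = -36.6909
Step 3: Positive part mu+(X) = sum of positive contributions = 12.9717
Step 4: Negative part mu-(X) = |sum of negative contributions| = 49.6626


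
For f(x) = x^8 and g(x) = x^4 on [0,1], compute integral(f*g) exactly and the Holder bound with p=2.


Step 1: Exact integral of f*g = integral(x^12, 0, 1) = 1/13
     = 0.076923
Step 2: Holder bound with p=2, q=2:
  ||f||_p = (integral x^16 dx)^(1/2) = (1/17)^(1/2) = 0.242536
  ||g||_q = (integral x^8 dx)^(1/2) = (1/9)^(1/2) = 0.333333
Step 3: Holder bound = ||f||_p * ||g||_q = 0.242536 * 0.333333 = 0.080845
Verification: 0.076923 <= 0.080845 (Holder holds)


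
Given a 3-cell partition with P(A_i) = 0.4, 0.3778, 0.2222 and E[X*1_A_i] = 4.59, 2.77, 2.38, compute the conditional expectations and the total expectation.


For each cell A_i: E[X|A_i] = E[X*1_A_i] / P(A_i)
Step 1: E[X|A_1] = 4.59 / 0.4 = 11.475
Step 2: E[X|A_2] = 2.77 / 0.3778 = 7.331922
Step 3: E[X|A_3] = 2.38 / 0.2222 = 10.711071
Verification: E[X] = sum E[X*1_A_i] = 4.59 + 2.77 + 2.38 = 9.74


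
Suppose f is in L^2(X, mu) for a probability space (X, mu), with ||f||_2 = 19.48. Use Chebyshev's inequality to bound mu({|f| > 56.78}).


Chebyshev/Markov inequality: mu(|f| > eps) <= (||f||_p / eps)^p
Step 1: ||f||_2 / eps = 19.48 / 56.78 = 0.343079
Step 2: Raise to power p = 2:
  (0.343079)^2 = 0.117703
Step 3: Therefore mu(|f| > 56.78) <= 0.117703


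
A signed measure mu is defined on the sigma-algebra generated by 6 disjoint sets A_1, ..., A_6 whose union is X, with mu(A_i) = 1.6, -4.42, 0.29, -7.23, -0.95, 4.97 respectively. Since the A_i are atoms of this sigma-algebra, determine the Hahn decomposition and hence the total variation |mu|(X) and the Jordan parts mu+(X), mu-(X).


Step 1: Every measurable set is a union of atoms (the cells / points), so a Hahn decomposition is
  obtained by grouping atoms by sign: P = union of atoms with mu > 0, N = union of the remaining atoms.
  Atoms in P (indices): 1, 3, 6;  atoms in N (indices): 2, 4, 5
  Positive values: 1.6, 0.29, 4.97
  Negative values: -4.42, -7.23, -0.95
Step 2: mu+(X) = mu(P) = sum of positive atom values = 6.86
Step 3: mu-(X) = -mu(N) = sum of |negative atom values| = 12.6
Step 4: |mu|(X) = mu+(X) + mu-(X) = 6.86 + 12.6 = 19.46


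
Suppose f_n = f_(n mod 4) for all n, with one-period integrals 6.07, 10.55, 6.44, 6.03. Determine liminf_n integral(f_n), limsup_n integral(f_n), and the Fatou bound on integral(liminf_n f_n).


The sequence (integral(f_n)) is periodic with period 4, repeating the values 6.07, 10.55, 6.44, 6.03 indefinitely.
Step 1: For a periodic sequence, every tail (a_m, a_(m+1), ...) contains all 4 period values infinitely often.
Step 2: Hence inf of every tail = min of the period values = min(6.07, 10.55, 6.44, 6.03) = 6.03.
        liminf_n integral(f_n) = sup over m of (inf of tail from m) = 6.03.
Step 3: Similarly sup of every tail = max of the period values = 10.55.
        limsup_n integral(f_n) = 10.55.
Step 4: Fatou's lemma: integral(liminf_n f_n) <= liminf_n integral(f_n) = 6.03.
        So the integral of the pointwise liminf is at most 6.03.


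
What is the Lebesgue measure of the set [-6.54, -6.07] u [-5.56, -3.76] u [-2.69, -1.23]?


For pairwise disjoint intervals, m(union) = sum of lengths.
= (-6.07 - -6.54) + (-3.76 - -5.56) + (-1.23 - -2.69)
= 0.47 + 1.8 + 1.46
= 3.73


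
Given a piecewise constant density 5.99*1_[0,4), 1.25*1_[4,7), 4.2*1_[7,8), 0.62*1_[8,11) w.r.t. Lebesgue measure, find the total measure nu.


Integrate each piece of the Radon-Nikodym derivative:
Step 1: integral_0^4 5.99 dx = 5.99*(4-0) = 5.99*4 = 23.96
Step 2: integral_4^7 1.25 dx = 1.25*(7-4) = 1.25*3 = 3.75
Step 3: integral_7^8 4.2 dx = 4.2*(8-7) = 4.2*1 = 4.2
Step 4: integral_8^11 0.62 dx = 0.62*(11-8) = 0.62*3 = 1.86
Total: 23.96 + 3.75 + 4.2 + 1.86 = 33.77


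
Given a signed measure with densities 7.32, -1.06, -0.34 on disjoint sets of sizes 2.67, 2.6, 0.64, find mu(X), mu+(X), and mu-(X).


Step 1: Compute signed measure on each set:
  Set 1: 7.32 * 2.67 = 19.5444
  Set 2: -1.06 * 2.6 = -2.756
  Set 3: -0.34 * 0.64 = -0.2176
Step 2: Total signed measure = (19.5444) + (-2.756) + (-0.2176)
     = 16.5708
Step 3: Positive part mu+(X) = sum of positive contributions = 19.5444
Step 4: Negative part mu-(X) = |sum of negative contributions| = 2.9736


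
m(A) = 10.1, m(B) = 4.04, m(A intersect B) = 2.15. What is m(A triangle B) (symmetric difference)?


m(A Delta B) = m(A) + m(B) - 2*m(A n B)
= 10.1 + 4.04 - 2*2.15
= 10.1 + 4.04 - 4.3
= 9.84


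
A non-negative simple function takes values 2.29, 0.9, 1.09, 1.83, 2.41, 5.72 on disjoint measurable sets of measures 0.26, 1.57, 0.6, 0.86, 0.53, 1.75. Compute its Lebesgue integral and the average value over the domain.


Step 1: Integral = sum(value_i * measure_i)
= 2.29*0.26 + 0.9*1.57 + 1.09*0.6 + 1.83*0.86 + 2.41*0.53 + 5.72*1.75
= 0.5954 + 1.413 + 0.654 + 1.5738 + 1.2773 + 10.01
= 15.5235
Step 2: Total measure of domain = 0.26 + 1.57 + 0.6 + 0.86 + 0.53 + 1.75 = 5.57
Step 3: Average value = 15.5235 / 5.57 = 2.786984


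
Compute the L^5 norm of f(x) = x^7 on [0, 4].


Step 1: ||f||_5 = (integral_0^4 |x^7|^5 dx)^(1/5)
     = (integral_0^4 x^35 dx)^(1/5)
Step 2: integral_0^4 x^35 dx = [x^36/(36)] from 0 to 4 = 4^36/36
     = 4722366482869645213696/36 = 1.311768e+20
Step 3: ||f||_5 = (1.311768e+20)^(1/5) = 10557.751541


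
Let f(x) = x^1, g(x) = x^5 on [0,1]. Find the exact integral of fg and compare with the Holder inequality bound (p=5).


Step 1: Exact integral of f*g = integral(x^6, 0, 1) = 1/7
     = 0.142857
Step 2: Holder bound with p=5, q=1.25:
  ||f||_p = (integral x^5 dx)^(1/5) = (1/6)^(1/5) = 0.698827
  ||g||_q = (integral x^6.25 dx)^(1/1.25) = (1/7.25)^(1/1.25) = 0.204989
Step 3: Holder bound = ||f||_p * ||g||_q = 0.698827 * 0.204989 = 0.143252
Verification: 0.142857 <= 0.143252 (Holder holds)


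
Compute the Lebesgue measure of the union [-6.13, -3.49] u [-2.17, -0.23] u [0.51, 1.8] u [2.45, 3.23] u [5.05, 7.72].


For pairwise disjoint intervals, m(union) = sum of lengths.
= (-3.49 - -6.13) + (-0.23 - -2.17) + (1.8 - 0.51) + (3.23 - 2.45) + (7.72 - 5.05)
= 2.64 + 1.94 + 1.29 + 0.78 + 2.67
= 9.32


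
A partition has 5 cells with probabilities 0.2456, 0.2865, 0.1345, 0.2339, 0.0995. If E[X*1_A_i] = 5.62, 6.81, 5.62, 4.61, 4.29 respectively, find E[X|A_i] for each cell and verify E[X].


For each cell A_i: E[X|A_i] = E[X*1_A_i] / P(A_i)
Step 1: E[X|A_1] = 5.62 / 0.2456 = 22.882736
Step 2: E[X|A_2] = 6.81 / 0.2865 = 23.769634
Step 3: E[X|A_3] = 5.62 / 0.1345 = 41.784387
Step 4: E[X|A_4] = 4.61 / 0.2339 = 19.709277
Step 5: E[X|A_5] = 4.29 / 0.0995 = 43.115578
Verification: E[X] = sum E[X*1_A_i] = 5.62 + 6.81 + 5.62 + 4.61 + 4.29 = 26.95


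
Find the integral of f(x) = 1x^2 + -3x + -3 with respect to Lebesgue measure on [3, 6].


The Lebesgue integral of a Riemann-integrable function agrees with the Riemann integral.
Antiderivative F(x) = (1/3)x^3 + (-3/2)x^2 + -3x
F(6) = (1/3)*6^3 + (-3/2)*6^2 + -3*6
     = (1/3)*216 + (-3/2)*36 + -3*6
     = 72 + -54 + -18
     = 0.0
F(3) = -13.5
Integral = F(6) - F(3) = 0.0 - -13.5 = 13.5


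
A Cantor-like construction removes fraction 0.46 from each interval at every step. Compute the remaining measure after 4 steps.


Step 1: At each step, fraction remaining = 1 - 0.46 = 0.54
Step 2: After 4 steps, measure = (0.54)^4
Step 3: Computing the power step by step:
  After step 1: 0.54
  After step 2: 0.2916
  After step 3: 0.157464
  After step 4: 0.085031
Result = 0.085031


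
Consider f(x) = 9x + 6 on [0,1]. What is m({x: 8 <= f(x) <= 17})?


f^(-1)([8, 17]) = {x : 8 <= 9x + 6 <= 17}
Solving: (8 - 6)/9 <= x <= (17 - 6)/9
= [0.222222, 1.222222]
Intersecting with [0,1]: [0.222222, 1]
Measure = 1 - 0.222222 = 0.777778


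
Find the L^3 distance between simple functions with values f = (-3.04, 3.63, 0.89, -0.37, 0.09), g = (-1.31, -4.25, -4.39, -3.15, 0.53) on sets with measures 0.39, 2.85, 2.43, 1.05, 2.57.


Step 1: Compute differences f_i - g_i:
  -3.04 - -1.31 = -1.73
  3.63 - -4.25 = 7.88
  0.89 - -4.39 = 5.28
  -0.37 - -3.15 = 2.78
  0.09 - 0.53 = -0.44
Step 2: Compute |diff|^3 * measure for each set:
  |-1.73|^3 * 0.39 = 5.177717 * 0.39 = 2.01931
  |7.88|^3 * 2.85 = 489.303872 * 2.85 = 1394.516035
  |5.28|^3 * 2.43 = 147.197952 * 2.43 = 357.691023
  |2.78|^3 * 1.05 = 21.484952 * 1.05 = 22.5592
  |-0.44|^3 * 2.57 = 0.085184 * 2.57 = 0.218923
Step 3: Sum = 1777.004491
Step 4: ||f-g||_3 = (1777.004491)^(1/3) = 12.112381


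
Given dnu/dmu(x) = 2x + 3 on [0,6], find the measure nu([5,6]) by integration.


nu(A) = integral_A (dnu/dmu) dmu = integral_5^6 (2x + 3) dx
Step 1: Antiderivative F(x) = (2/2)x^2 + 3x
Step 2: F(6) = (2/2)*6^2 + 3*6 = 36 + 18 = 54
Step 3: F(5) = (2/2)*5^2 + 3*5 = 25 + 15 = 40
Step 4: nu([5,6]) = F(6) - F(5) = 54 - 40 = 14


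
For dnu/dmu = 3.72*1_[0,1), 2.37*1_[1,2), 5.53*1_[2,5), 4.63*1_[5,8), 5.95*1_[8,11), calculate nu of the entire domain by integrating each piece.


Integrate each piece of the Radon-Nikodym derivative:
Step 1: integral_0^1 3.72 dx = 3.72*(1-0) = 3.72*1 = 3.72
Step 2: integral_1^2 2.37 dx = 2.37*(2-1) = 2.37*1 = 2.37
Step 3: integral_2^5 5.53 dx = 5.53*(5-2) = 5.53*3 = 16.59
Step 4: integral_5^8 4.63 dx = 4.63*(8-5) = 4.63*3 = 13.89
Step 5: integral_8^11 5.95 dx = 5.95*(11-8) = 5.95*3 = 17.85
Total: 3.72 + 2.37 + 16.59 + 13.89 + 17.85 = 54.42


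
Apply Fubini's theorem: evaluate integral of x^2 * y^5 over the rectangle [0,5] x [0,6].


By Fubini's theorem, the double integral factors as a product of single integrals:
Step 1: integral_0^5 x^2 dx = [x^3/3] from 0 to 5
     = 5^3/3 = 41.666667
Step 2: integral_0^6 y^5 dy = [y^6/6] from 0 to 6
     = 6^6/6 = 7776
Step 3: Double integral = 41.666667 * 7776 = 324000


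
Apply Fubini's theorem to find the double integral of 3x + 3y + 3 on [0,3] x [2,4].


By Fubini, integrate in x first, then y.
Step 1: Fix y, integrate over x in [0,3]:
  integral(3x + 3y + 3, x=0..3)
  = 3*(3^2 - 0^2)/2 + (3y + 3)*(3 - 0)
  = 13.5 + (3y + 3)*3
  = 13.5 + 9y + 9
  = 22.5 + 9y
Step 2: Integrate over y in [2,4]:
  integral(22.5 + 9y, y=2..4)
  = 22.5*2 + 9*(4^2 - 2^2)/2
  = 45 + 54
  = 99


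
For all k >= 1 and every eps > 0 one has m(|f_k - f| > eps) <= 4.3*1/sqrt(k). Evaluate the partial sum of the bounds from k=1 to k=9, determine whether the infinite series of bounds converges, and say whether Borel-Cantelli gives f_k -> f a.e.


Step 1: List the terms 4.3*1/sqrt(k) for k = 1 to 9:
  k=1: 4.3
  k=2: 3.040559
  k=3: 2.482606
  k=4: 2.15
  k=5: 1.923018
  k=6: 1.755468
  k=7: 1.625247
  k=8: 1.52028
  k=9: 1.433333
Step 2: Partial sum = 4.3 + 3.040559 + 2.482606 + 2.15 + 1.923018 + 1.755468 + 1.625247 + 1.52028 + 1.433333
     = 20.230512
Step 3: The full series sum_(k>=1) 4.3*1/sqrt(k) diverges (p-series with p = 1/2 <= 1; a nonzero constant multiple of a divergent series diverges).
Step 4: The (first) Borel-Cantelli lemma requires a summable sequence of measures, so it does not apply here;
        from this bound alone no conclusion about a.e. convergence can be drawn (convergence in measure still
        gives an a.e.-convergent subsequence, but not a.e. convergence of the whole sequence).
Conclusion: series diverges; Borel-Cantelli is inconclusive about a.e. convergence of f_k.


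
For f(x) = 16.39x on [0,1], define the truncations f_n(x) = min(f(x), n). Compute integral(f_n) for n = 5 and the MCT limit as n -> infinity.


f(x) = 16.39x on [0,1]; f_n(x) = min(16.39x, n). At n = 5:
Step 1: f(x) reaches 5 at x = 5/16.39 = 0.305064
Step 2: integral(f_5) = integral(16.39x, 0, 0.305064) + integral(5, 0.305064, 1)
       = 16.39*0.305064^2/2 + 5*(1 - 0.305064)
       = 0.76266 + 3.47468
       = 4.23734
Step 3: As n -> infinity, f_n increases to f, so by MCT integral(f_n) -> integral(f) = 16.39/2 = 8.195.
Convergence: integral(f_5) = 4.23734 -> 8.195 as n -> infinity


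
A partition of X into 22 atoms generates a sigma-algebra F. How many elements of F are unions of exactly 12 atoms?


Each element of F is a union of some subset of the 22 atoms.
Elements that are unions of exactly 12 atoms correspond to 12-element subsets of the 22 atoms.
Count = C(22, 12) = 22! / (12! * 10!) = 646646.


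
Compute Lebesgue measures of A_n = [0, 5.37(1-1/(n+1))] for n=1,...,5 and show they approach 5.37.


By continuity of measure from below: if A_n increases to A, then m(A_n) -> m(A).
Here A = [0, 5.37], so m(A) = 5.37
Step 1: a_1 = 5.37*(1 - 1/2) = 2.685, m(A_1) = 2.685
Step 2: a_2 = 5.37*(1 - 1/3) = 3.58, m(A_2) = 3.58
Step 3: a_3 = 5.37*(1 - 1/4) = 4.0275, m(A_3) = 4.0275
Step 4: a_4 = 5.37*(1 - 1/5) = 4.296, m(A_4) = 4.296
Step 5: a_5 = 5.37*(1 - 1/6) = 4.475, m(A_5) = 4.475
Limit: m(A_n) -> m([0,5.37]) = 5.37


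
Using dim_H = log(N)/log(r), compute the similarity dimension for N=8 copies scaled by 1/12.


For a self-similar set with N copies scaled by 1/r:
dim_H = log(N)/log(r) = log(8)/log(12)
= 2.079442/2.484907
= 0.836829


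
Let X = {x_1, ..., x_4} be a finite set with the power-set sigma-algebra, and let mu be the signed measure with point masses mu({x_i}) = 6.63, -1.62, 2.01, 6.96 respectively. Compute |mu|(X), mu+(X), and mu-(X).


Step 1: Every measurable set is a union of atoms (the cells / points), so a Hahn decomposition is
  obtained by grouping atoms by sign: P = union of atoms with mu > 0, N = union of the remaining atoms.
  Atoms in P (indices): 1, 3, 4;  atoms in N (indices): 2
  Positive values: 6.63, 2.01, 6.96
  Negative values: -1.62
Step 2: mu+(X) = mu(P) = sum of positive atom values = 15.6
Step 3: mu-(X) = -mu(N) = sum of |negative atom values| = 1.62
Step 4: |mu|(X) = mu+(X) + mu-(X) = 15.6 + 1.62 = 17.22


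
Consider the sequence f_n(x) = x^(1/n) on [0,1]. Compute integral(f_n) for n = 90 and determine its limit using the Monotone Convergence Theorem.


At n = 90: f_90(x) = x^(1/90).
Step 1: integral(x^(1/90), 0, 1) = [x^(1/90+1) / (1/90+1)] from 0 to 1
     = 1 / (1/90 + 1) = 1 / ((90+1)/90) = 90/(90+1)
     = 90/91 = 0.989011
Step 2: As n -> infinity, f_n(x) = x^(1/n) -> 1 for x in (0,1], and f_n is increasing in n.
By MCT, lim_n integral(f_n) = integral(lim_n f_n) = integral(1, 0, 1) = 1.
Step 3: Verify convergence: 90/91 = 0.989011 -> 1


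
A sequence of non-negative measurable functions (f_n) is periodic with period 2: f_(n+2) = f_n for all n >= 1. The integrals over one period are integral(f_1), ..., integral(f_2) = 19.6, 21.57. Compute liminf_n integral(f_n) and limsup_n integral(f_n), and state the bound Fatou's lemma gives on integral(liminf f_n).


The sequence (integral(f_n)) is periodic with period 2, repeating the values 19.6, 21.57 indefinitely.
Step 1: For a periodic sequence, every tail (a_m, a_(m+1), ...) contains all 2 period values infinitely often.
Step 2: Hence inf of every tail = min of the period values = min(19.6, 21.57) = 19.6.
        liminf_n integral(f_n) = sup over m of (inf of tail from m) = 19.6.
Step 3: Similarly sup of every tail = max of the period values = 21.57.
        limsup_n integral(f_n) = 21.57.
Step 4: Fatou's lemma: integral(liminf_n f_n) <= liminf_n integral(f_n) = 19.6.
        So the integral of the pointwise liminf is at most 19.6.


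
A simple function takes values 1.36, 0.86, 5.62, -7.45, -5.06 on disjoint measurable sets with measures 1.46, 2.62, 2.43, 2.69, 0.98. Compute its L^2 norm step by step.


Step 1: Compute |f_i|^2 for each value:
  |1.36|^2 = 1.8496
  |0.86|^2 = 0.7396
  |5.62|^2 = 31.5844
  |-7.45|^2 = 55.5025
  |-5.06|^2 = 25.6036
Step 2: Multiply by measures and sum:
  1.8496 * 1.46 = 2.700416
  0.7396 * 2.62 = 1.937752
  31.5844 * 2.43 = 76.750092
  55.5025 * 2.69 = 149.301725
  25.6036 * 0.98 = 25.091528
Sum = 2.700416 + 1.937752 + 76.750092 + 149.301725 + 25.091528 = 255.781513
Step 3: Take the p-th root:
||f||_2 = (255.781513)^(1/2) = 15.993171


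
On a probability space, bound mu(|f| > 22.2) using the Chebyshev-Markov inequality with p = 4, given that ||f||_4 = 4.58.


Chebyshev/Markov inequality: mu(|f| > eps) <= (||f||_p / eps)^p
Step 1: ||f||_4 / eps = 4.58 / 22.2 = 0.206306
Step 2: Raise to power p = 4:
  (0.206306)^4 = 0.001812
Step 3: Therefore mu(|f| > 22.2) <= 0.001812


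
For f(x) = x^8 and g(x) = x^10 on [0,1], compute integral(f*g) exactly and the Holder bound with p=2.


Step 1: Exact integral of f*g = integral(x^18, 0, 1) = 1/19
     = 0.052632
Step 2: Holder bound with p=2, q=2:
  ||f||_p = (integral x^16 dx)^(1/2) = (1/17)^(1/2) = 0.242536
  ||g||_q = (integral x^20 dx)^(1/2) = (1/21)^(1/2) = 0.218218
Step 3: Holder bound = ||f||_p * ||g||_q = 0.242536 * 0.218218 = 0.052926
Verification: 0.052632 <= 0.052926 (Holder holds)


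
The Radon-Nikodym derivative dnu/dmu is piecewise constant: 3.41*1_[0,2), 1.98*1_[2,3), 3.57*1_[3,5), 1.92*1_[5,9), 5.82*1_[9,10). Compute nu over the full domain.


Integrate each piece of the Radon-Nikodym derivative:
Step 1: integral_0^2 3.41 dx = 3.41*(2-0) = 3.41*2 = 6.82
Step 2: integral_2^3 1.98 dx = 1.98*(3-2) = 1.98*1 = 1.98
Step 3: integral_3^5 3.57 dx = 3.57*(5-3) = 3.57*2 = 7.14
Step 4: integral_5^9 1.92 dx = 1.92*(9-5) = 1.92*4 = 7.68
Step 5: integral_9^10 5.82 dx = 5.82*(10-9) = 5.82*1 = 5.82
Total: 6.82 + 1.98 + 7.14 + 7.68 + 5.82 = 29.44


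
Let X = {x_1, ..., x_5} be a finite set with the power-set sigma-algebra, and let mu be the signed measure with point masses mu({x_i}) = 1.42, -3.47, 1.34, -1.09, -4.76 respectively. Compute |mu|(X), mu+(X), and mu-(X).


Step 1: Every measurable set is a union of atoms (the cells / points), so a Hahn decomposition is
  obtained by grouping atoms by sign: P = union of atoms with mu > 0, N = union of the remaining atoms.
  Atoms in P (indices): 1, 3;  atoms in N (indices): 2, 4, 5
  Positive values: 1.42, 1.34
  Negative values: -3.47, -1.09, -4.76
Step 2: mu+(X) = mu(P) = sum of positive atom values = 2.76
Step 3: mu-(X) = -mu(N) = sum of |negative atom values| = 9.32
Step 4: |mu|(X) = mu+(X) + mu-(X) = 2.76 + 9.32 = 12.08


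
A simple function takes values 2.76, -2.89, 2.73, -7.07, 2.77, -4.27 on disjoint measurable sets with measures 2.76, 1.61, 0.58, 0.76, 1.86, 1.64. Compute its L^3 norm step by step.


Step 1: Compute |f_i|^3 for each value:
  |2.76|^3 = 21.024576
  |-2.89|^3 = 24.137569
  |2.73|^3 = 20.346417
  |-7.07|^3 = 353.393243
  |2.77|^3 = 21.253933
  |-4.27|^3 = 77.854483
Step 2: Multiply by measures and sum:
  21.024576 * 2.76 = 58.02783
  24.137569 * 1.61 = 38.861486
  20.346417 * 0.58 = 11.800922
  353.393243 * 0.76 = 268.578865
  21.253933 * 1.86 = 39.532315
  77.854483 * 1.64 = 127.681352
Sum = 58.02783 + 38.861486 + 11.800922 + 268.578865 + 39.532315 + 127.681352 = 544.48277
Step 3: Take the p-th root:
||f||_3 = (544.48277)^(1/3) = 8.165724


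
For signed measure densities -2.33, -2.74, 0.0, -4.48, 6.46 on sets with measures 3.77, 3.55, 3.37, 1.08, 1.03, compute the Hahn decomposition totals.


Step 1: Compute signed measure on each set:
  Set 1: -2.33 * 3.77 = -8.7841
  Set 2: -2.74 * 3.55 = -9.727
  Set 3: 0.0 * 3.37 = 0.0
  Set 4: -4.48 * 1.08 = -4.8384
  Set 5: 6.46 * 1.03 = 6.6538
Step 2: Total signed measure = (-8.7841) + (-9.727) + (0.0) + (-4.8384) + (6.6538)
     = -16.6957
Step 3: Positive part mu+(X) = sum of positive contributions = 6.6538
Step 4: Negative part mu-(X) = |sum of negative contributions| = 23.3495


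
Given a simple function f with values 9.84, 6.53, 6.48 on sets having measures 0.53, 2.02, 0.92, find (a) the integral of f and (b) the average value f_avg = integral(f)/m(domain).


Step 1: Integral = sum(value_i * measure_i)
= 9.84*0.53 + 6.53*2.02 + 6.48*0.92
= 5.2152 + 13.1906 + 5.9616
= 24.3674
Step 2: Total measure of domain = 0.53 + 2.02 + 0.92 = 3.47
Step 3: Average value = 24.3674 / 3.47 = 7.022305


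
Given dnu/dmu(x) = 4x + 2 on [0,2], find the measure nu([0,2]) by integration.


nu(A) = integral_A (dnu/dmu) dmu = integral_0^2 (4x + 2) dx
Step 1: Antiderivative F(x) = (4/2)x^2 + 2x
Step 2: F(2) = (4/2)*2^2 + 2*2 = 8 + 4 = 12
Step 3: F(0) = (4/2)*0^2 + 2*0 = 0.0 + 0 = 0.0
Step 4: nu([0,2]) = F(2) - F(0) = 12 - 0.0 = 12


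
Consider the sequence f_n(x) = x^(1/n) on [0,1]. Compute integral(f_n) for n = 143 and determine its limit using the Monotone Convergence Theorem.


At n = 143: f_143(x) = x^(1/143).
Step 1: integral(x^(1/143), 0, 1) = [x^(1/143+1) / (1/143+1)] from 0 to 1
     = 1 / (1/143 + 1) = 1 / ((143+1)/143) = 143/(143+1)
     = 143/144 = 0.993056
Step 2: As n -> infinity, f_n(x) = x^(1/n) -> 1 for x in (0,1], and f_n is increasing in n.
By MCT, lim_n integral(f_n) = integral(lim_n f_n) = integral(1, 0, 1) = 1.
Step 3: Verify convergence: 143/144 = 0.993056 -> 1


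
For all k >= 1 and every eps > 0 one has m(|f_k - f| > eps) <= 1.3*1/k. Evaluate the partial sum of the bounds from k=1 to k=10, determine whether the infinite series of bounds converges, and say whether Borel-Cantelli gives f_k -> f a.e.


Step 1: List the terms 1.3*1/k for k = 1 to 10:
  k=1: 1.3
  k=2: 0.65
  k=3: 0.433333
  k=4: 0.325
  k=5: 0.26
  k=6: 0.216667
  k=7: 0.185714
  k=8: 0.1625
  k=9: 0.144444
  k=10: 0.13
Step 2: Partial sum = 1.3 + 0.65 + 0.433333 + 0.325 + 0.26 + 0.216667 + 0.185714 + 0.1625 + 0.144444 + 0.13
     = 3.807659
Step 3: The full series sum_(k>=1) 1.3*1/k diverges (harmonic series, p = 1; a nonzero constant multiple of a divergent series diverges).
Step 4: The (first) Borel-Cantelli lemma requires a summable sequence of measures, so it does not apply here;
        from this bound alone no conclusion about a.e. convergence can be drawn (convergence in measure still
        gives an a.e.-convergent subsequence, but not a.e. convergence of the whole sequence).
Conclusion: series diverges; Borel-Cantelli is inconclusive about a.e. convergence of f_k.


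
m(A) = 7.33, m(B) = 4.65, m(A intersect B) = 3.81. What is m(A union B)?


By inclusion-exclusion: m(A u B) = m(A) + m(B) - m(A n B)
= 7.33 + 4.65 - 3.81
= 8.17


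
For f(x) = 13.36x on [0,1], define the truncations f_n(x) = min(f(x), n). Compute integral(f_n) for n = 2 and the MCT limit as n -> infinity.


f(x) = 13.36x on [0,1]; f_n(x) = min(13.36x, n). At n = 2:
Step 1: f(x) reaches 2 at x = 2/13.36 = 0.149701
Step 2: integral(f_2) = integral(13.36x, 0, 0.149701) + integral(2, 0.149701, 1)
       = 13.36*0.149701^2/2 + 2*(1 - 0.149701)
       = 0.149701 + 1.700599
       = 1.850299
Step 3: As n -> infinity, f_n increases to f, so by MCT integral(f_n) -> integral(f) = 13.36/2 = 6.68.
Convergence: integral(f_2) = 1.850299 -> 6.68 as n -> infinity


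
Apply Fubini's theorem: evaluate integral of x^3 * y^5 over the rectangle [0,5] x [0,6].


By Fubini's theorem, the double integral factors as a product of single integrals:
Step 1: integral_0^5 x^3 dx = [x^4/4] from 0 to 5
     = 5^4/4 = 156.25
Step 2: integral_0^6 y^5 dy = [y^6/6] from 0 to 6
     = 6^6/6 = 7776
Step 3: Double integral = 156.25 * 7776 = 1.215000e+06


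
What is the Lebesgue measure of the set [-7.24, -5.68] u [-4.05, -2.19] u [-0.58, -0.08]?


For pairwise disjoint intervals, m(union) = sum of lengths.
= (-5.68 - -7.24) + (-2.19 - -4.05) + (-0.08 - -0.58)
= 1.56 + 1.86 + 0.5
= 3.92


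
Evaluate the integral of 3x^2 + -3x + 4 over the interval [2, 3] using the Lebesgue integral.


The Lebesgue integral of a Riemann-integrable function agrees with the Riemann integral.
Antiderivative F(x) = (3/3)x^3 + (-3/2)x^2 + 4x
F(3) = (3/3)*3^3 + (-3/2)*3^2 + 4*3
     = (3/3)*27 + (-3/2)*9 + 4*3
     = 27 + -13.5 + 12
     = 25.5
F(2) = 10
Integral = F(3) - F(2) = 25.5 - 10 = 15.5


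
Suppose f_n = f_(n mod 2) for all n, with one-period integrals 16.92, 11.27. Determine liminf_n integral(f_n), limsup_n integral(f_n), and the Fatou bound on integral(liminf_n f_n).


The sequence (integral(f_n)) is periodic with period 2, repeating the values 16.92, 11.27 indefinitely.
Step 1: For a periodic sequence, every tail (a_m, a_(m+1), ...) contains all 2 period values infinitely often.
Step 2: Hence inf of every tail = min of the period values = min(16.92, 11.27) = 11.27.
        liminf_n integral(f_n) = sup over m of (inf of tail from m) = 11.27.
Step 3: Similarly sup of every tail = max of the period values = 16.92.
        limsup_n integral(f_n) = 16.92.
Step 4: Fatou's lemma: integral(liminf_n f_n) <= liminf_n integral(f_n) = 11.27.
        So the integral of the pointwise liminf is at most 11.27.
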